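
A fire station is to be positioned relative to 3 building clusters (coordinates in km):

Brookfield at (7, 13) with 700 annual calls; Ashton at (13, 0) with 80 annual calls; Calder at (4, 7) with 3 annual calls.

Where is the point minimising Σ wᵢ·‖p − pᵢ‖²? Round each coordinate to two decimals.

(7.60, 11.65)

The minimiser of Σwᵢ‖p−pᵢ‖² is the weighted centroid p* = (Σwᵢpᵢ)/(Σwᵢ).
Σwᵢ = 783.
Σwᵢxᵢ = 700·7 + 80·13 + 3·4 = 5952.
Σwᵢyᵢ = 700·13 + 80·0 + 3·7 = 9121.
x* = 5952/783 = 7.60, y* = 9121/783 = 11.65.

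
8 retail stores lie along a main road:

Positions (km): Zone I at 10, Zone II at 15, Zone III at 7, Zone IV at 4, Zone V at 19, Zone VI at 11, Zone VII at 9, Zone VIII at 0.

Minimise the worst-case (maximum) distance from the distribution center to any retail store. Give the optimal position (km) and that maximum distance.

location 9.5, max distance 9.5

The 1-center on a line is the midpoint of the two extreme points: leftmost at 0, rightmost at 19.
Optimal location = (0 + 19)/2 = 9.5; maximum distance = (19 − 0)/2 = 9.5.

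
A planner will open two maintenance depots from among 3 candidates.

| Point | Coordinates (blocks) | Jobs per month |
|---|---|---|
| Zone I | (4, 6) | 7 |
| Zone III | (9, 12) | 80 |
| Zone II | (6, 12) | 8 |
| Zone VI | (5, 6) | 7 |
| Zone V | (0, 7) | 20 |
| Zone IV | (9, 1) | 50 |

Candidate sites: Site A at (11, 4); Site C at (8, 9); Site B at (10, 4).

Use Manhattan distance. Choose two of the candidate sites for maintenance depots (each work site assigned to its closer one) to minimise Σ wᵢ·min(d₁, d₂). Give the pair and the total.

{Site C, Site B}, total 851

Evaluate every pair (each demand assigned to the nearer of the two):
  {Site C, Site B}: total = 851
  {Site A, Site C}: total = 901
  {Site A, Site B}: total = 1381
Best pair: {Site C, Site B} with total 851.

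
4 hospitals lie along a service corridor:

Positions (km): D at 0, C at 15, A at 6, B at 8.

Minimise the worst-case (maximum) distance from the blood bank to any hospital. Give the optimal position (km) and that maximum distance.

The 1-center on a line is the midpoint of the two extreme points: leftmost at 0, rightmost at 15.
Optimal location = (0 + 15)/2 = 7.5; maximum distance = (15 − 0)/2 = 7.5.

location 7.5, max distance 7.5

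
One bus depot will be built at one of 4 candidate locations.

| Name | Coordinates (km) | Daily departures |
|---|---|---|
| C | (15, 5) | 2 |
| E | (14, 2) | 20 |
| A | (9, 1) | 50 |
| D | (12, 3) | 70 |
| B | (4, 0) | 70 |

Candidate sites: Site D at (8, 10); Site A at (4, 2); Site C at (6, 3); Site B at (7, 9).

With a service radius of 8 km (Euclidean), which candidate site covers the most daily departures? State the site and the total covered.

Site C, covering 190

Coverage radius r = 8 km; a point is covered iff (Δx)²+(Δy)² ≤ 8² = 64.
  Site D (8, 10): covers {none} → 0
  Site A (4, 2): covers {A, B} → 120
  Site C (6, 3): covers {A, D, B} → 190
  Site B (7, 9): covers {D} → 70
Maximum coverage at Site C: 190 daily departures.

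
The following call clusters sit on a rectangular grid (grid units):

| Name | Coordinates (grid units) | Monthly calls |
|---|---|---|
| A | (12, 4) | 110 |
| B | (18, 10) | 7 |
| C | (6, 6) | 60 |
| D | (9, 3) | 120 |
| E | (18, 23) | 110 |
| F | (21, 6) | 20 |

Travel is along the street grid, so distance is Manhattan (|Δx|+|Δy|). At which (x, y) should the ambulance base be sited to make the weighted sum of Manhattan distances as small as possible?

Manhattan distance separates: Σwᵢ(|x−xᵢ|+|y−yᵢ|) = Σwᵢ|x−xᵢ| + Σwᵢ|y−yᵢ|, so x and y are optimised independently as 1-D weighted medians.
Total weight W = 427; half = 213.5.
x-coordinate, sorted with cumulative weight:
  x=6 (C, w=60) cum 60
  x=9 (D, w=120) cum 180
  x=12 (A, w=110) cum 290  ← median
  x=18 (B, w=7) cum 297
  x=18 (E, w=110) cum 407
  x=21 (F, w=20) cum 427
⇒ x* = 12
y-coordinate, sorted with cumulative weight:
  y=3 (D, w=120) cum 120
  y=4 (A, w=110) cum 230  ← median
  y=6 (C, w=60) cum 290
  y=6 (F, w=20) cum 310
  y=10 (B, w=7) cum 317
  y=23 (E, w=110) cum 427
⇒ y* = 4

(12, 4)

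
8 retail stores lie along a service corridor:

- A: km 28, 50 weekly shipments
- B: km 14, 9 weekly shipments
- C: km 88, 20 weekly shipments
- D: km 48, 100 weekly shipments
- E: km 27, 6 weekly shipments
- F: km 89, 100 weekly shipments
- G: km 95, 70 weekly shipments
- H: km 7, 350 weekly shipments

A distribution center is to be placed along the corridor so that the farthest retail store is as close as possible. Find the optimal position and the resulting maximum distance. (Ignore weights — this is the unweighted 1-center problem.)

The 1-center on a line is the midpoint of the two extreme points: leftmost at 7, rightmost at 95.
Optimal location = (7 + 95)/2 = 51; maximum distance = (95 − 7)/2 = 44.

location 51, max distance 44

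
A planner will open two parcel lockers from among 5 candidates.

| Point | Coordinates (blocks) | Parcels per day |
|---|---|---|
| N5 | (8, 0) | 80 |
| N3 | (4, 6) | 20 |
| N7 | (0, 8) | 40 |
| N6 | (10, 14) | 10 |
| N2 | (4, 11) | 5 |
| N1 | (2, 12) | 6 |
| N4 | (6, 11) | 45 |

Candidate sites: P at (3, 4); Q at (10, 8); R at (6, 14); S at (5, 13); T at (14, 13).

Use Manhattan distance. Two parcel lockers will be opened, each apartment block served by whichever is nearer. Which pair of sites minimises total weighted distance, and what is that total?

Evaluate every pair (each demand assigned to the nearer of the two):
  {P, S}: total = 1294
  {P, R}: total = 1296
  {P, Q}: total = 1529
  {Q, S}: total = 1594
  {Q, R}: total = 1596
  {P, T}: total = 1654
  {Q, T}: total = 1842
  {R, S}: total = 2054
  {S, T}: total = 2064
  {R, T}: total = 2196
Best pair: {P, S} with total 1294.

{P, S}, total 1294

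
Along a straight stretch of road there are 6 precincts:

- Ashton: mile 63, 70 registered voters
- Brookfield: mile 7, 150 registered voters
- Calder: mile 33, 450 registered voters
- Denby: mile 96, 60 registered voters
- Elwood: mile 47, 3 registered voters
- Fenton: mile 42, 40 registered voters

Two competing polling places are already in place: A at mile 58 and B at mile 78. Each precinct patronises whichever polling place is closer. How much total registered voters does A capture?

The indifferent point is the midpoint (58+78)/2 = 68; precincts left of it (closer to A at 58) go to A, those right go to B.
  Brookfield at 7 (w=150) → A
  Calder at 33 (w=450) → A
  Fenton at 42 (w=40) → A
  Elwood at 47 (w=3) → A
  Ashton at 63 (w=70) → A
  Denby at 96 (w=60) → B
A captures 713; B captures 60.

713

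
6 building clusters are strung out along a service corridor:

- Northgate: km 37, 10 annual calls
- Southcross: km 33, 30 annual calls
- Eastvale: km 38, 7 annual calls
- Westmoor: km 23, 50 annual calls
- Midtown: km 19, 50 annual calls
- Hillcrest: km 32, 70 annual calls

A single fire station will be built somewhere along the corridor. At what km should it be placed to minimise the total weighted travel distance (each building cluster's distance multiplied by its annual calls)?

For a sum of weighted absolute distances on a line, the optimum is the weighted median (not the mean). Total weight W = 217; half-weight = 108.5.
Sort by position and accumulate weight:
  km 19 (Midtown, w=50) → cum 50
  km 23 (Westmoor, w=50) → cum 100
  km 32 (Hillcrest, w=70) → cum 170  ≥ 108.5 → median here
  km 33 (Southcross, w=30) → cum 200
  km 37 (Northgate, w=10) → cum 210
  km 38 (Eastvale, w=7) → cum 217
Optimal location: km 32.

x = 32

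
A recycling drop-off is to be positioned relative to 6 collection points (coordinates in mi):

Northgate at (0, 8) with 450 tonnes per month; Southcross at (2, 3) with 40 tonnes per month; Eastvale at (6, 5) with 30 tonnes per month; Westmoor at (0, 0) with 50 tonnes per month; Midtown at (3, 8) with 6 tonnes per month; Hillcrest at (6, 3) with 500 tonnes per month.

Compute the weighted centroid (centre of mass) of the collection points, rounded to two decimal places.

The minimiser of Σwᵢ‖p−pᵢ‖² is the weighted centroid p* = (Σwᵢpᵢ)/(Σwᵢ).
Σwᵢ = 1076.
Σwᵢxᵢ = 450·0 + 40·2 + 30·6 + 50·0 + 6·3 + 500·6 = 3278.
Σwᵢyᵢ = 450·8 + 40·3 + 30·5 + 50·0 + 6·8 + 500·3 = 5418.
x* = 3278/1076 = 3.05, y* = 5418/1076 = 5.04.

(3.05, 5.04)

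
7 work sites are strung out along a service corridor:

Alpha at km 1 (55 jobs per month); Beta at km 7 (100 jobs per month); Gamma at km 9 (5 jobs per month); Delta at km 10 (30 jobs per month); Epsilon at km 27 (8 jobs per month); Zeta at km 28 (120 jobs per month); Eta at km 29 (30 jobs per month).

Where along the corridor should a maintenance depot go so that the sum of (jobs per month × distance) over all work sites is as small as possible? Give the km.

For a sum of weighted absolute distances on a line, the optimum is the weighted median (not the mean). Total weight W = 348; half-weight = 174.
Sort by position and accumulate weight:
  km 1 (Alpha, w=55) → cum 55
  km 7 (Beta, w=100) → cum 155
  km 9 (Gamma, w=5) → cum 160
  km 10 (Delta, w=30) → cum 190  ≥ 174 → median here
  km 27 (Epsilon, w=8) → cum 198
  km 28 (Zeta, w=120) → cum 318
  km 29 (Eta, w=30) → cum 348
Optimal location: km 10.

x = 10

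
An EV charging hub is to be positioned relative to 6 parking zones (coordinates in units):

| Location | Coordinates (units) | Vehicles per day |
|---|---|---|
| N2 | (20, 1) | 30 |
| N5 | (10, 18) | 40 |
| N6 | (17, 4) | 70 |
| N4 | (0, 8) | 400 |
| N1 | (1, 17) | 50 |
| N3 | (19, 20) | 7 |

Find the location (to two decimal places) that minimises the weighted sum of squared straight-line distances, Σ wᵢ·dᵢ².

The minimiser of Σwᵢ‖p−pᵢ‖² is the weighted centroid p* = (Σwᵢpᵢ)/(Σwᵢ).
Σwᵢ = 597.
Σwᵢxᵢ = 30·20 + 40·10 + 70·17 + 400·0 + 50·1 + 7·19 = 2373.
Σwᵢyᵢ = 30·1 + 40·18 + 70·4 + 400·8 + 50·17 + 7·20 = 5220.
x* = 2373/597 = 3.97, y* = 5220/597 = 8.74.

(3.97, 8.74)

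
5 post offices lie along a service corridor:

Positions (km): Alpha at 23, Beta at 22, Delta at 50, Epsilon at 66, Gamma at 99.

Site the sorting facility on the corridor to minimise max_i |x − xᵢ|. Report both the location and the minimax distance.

The 1-center on a line is the midpoint of the two extreme points: leftmost at 22, rightmost at 99.
Optimal location = (22 + 99)/2 = 60.5; maximum distance = (99 − 22)/2 = 38.5.

location 60.5, max distance 38.5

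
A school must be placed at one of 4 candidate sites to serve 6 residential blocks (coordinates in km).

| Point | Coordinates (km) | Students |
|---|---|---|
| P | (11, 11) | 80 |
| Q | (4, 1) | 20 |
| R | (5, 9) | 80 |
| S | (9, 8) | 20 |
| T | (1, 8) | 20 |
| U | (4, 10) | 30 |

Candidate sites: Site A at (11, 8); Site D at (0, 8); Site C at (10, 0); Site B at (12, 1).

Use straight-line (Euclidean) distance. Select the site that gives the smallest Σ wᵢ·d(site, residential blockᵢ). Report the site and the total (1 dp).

Site A, total 1383.0 km

Total weighted distance at each candidate:
  Site A (11, 8): total = 1383.0
  Site D (0, 8): total = 1815.5
  Site C (10, 0): total = 2580.9
  Site B (12, 1): total = 2588.7
Minimum is at Site A with total 1383.0 km.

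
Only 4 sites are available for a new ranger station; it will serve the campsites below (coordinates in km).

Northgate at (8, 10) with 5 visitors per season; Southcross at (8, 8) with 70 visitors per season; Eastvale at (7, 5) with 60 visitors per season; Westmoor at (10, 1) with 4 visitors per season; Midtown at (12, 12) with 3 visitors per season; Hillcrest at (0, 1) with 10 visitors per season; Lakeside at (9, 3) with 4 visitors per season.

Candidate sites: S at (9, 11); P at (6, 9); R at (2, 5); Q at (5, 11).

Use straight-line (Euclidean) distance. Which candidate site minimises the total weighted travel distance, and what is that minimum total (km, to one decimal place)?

P, total 597.8 km

Total weighted distance at each candidate:
  S (9, 11): total = 824.1
  P (6, 9): total = 597.8
  R (2, 5): total = 954.9
  Q (5, 11): total = 905.8
Minimum is at P with total 597.8 km.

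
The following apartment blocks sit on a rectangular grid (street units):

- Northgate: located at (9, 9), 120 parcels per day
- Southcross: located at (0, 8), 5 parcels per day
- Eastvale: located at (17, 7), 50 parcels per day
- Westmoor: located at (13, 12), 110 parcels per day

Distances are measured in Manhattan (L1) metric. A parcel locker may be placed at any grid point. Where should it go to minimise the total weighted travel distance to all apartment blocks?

(13, 9)

Manhattan distance separates: Σwᵢ(|x−xᵢ|+|y−yᵢ|) = Σwᵢ|x−xᵢ| + Σwᵢ|y−yᵢ|, so x and y are optimised independently as 1-D weighted medians.
Total weight W = 285; half = 142.5.
x-coordinate, sorted with cumulative weight:
  x=0 (Southcross, w=5) cum 5
  x=9 (Northgate, w=120) cum 125
  x=13 (Westmoor, w=110) cum 235  ← median
  x=17 (Eastvale, w=50) cum 285
⇒ x* = 13
y-coordinate, sorted with cumulative weight:
  y=7 (Eastvale, w=50) cum 50
  y=8 (Southcross, w=5) cum 55
  y=9 (Northgate, w=120) cum 175  ← median
  y=12 (Westmoor, w=110) cum 285
⇒ y* = 9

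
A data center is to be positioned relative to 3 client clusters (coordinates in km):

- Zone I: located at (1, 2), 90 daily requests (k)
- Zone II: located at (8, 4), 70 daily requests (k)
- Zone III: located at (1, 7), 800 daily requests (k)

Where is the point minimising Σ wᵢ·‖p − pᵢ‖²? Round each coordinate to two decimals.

(1.51, 6.31)

The minimiser of Σwᵢ‖p−pᵢ‖² is the weighted centroid p* = (Σwᵢpᵢ)/(Σwᵢ).
Σwᵢ = 960.
Σwᵢxᵢ = 90·1 + 70·8 + 800·1 = 1450.
Σwᵢyᵢ = 90·2 + 70·4 + 800·7 = 6060.
x* = 1450/960 = 1.51, y* = 6060/960 = 6.31.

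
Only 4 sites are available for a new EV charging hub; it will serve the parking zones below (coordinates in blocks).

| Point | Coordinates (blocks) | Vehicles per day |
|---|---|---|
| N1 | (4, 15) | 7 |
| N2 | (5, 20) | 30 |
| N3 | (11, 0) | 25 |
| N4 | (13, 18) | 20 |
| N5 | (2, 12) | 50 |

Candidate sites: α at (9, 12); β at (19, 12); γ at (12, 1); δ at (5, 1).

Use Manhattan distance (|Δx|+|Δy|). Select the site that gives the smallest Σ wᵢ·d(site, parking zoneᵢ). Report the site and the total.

Total weighted distance at each candidate:
  α (9, 12): total = 1316
  β (19, 12): total = 2376
  γ (12, 1): total = 2394
  δ (5, 1): total = 2050
Minimum is at α with total 1316 blocks.

α, total 1316 blocks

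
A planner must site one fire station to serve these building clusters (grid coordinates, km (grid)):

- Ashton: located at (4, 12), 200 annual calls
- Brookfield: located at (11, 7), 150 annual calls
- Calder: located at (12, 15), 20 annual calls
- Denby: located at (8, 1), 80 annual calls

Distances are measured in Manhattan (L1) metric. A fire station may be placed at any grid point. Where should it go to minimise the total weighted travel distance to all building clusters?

Manhattan distance separates: Σwᵢ(|x−xᵢ|+|y−yᵢ|) = Σwᵢ|x−xᵢ| + Σwᵢ|y−yᵢ|, so x and y are optimised independently as 1-D weighted medians.
Total weight W = 450; half = 225.
x-coordinate, sorted with cumulative weight:
  x=4 (Ashton, w=200) cum 200
  x=8 (Denby, w=80) cum 280  ← median
  x=11 (Brookfield, w=150) cum 430
  x=12 (Calder, w=20) cum 450
⇒ x* = 8
y-coordinate, sorted with cumulative weight:
  y=1 (Denby, w=80) cum 80
  y=7 (Brookfield, w=150) cum 230  ← median
  y=12 (Ashton, w=200) cum 430
  y=15 (Calder, w=20) cum 450
⇒ y* = 7

(8, 7)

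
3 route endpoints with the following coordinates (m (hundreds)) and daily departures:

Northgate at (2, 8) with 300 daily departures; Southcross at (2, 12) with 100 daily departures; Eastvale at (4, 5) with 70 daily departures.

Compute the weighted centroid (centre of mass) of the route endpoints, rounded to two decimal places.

The minimiser of Σwᵢ‖p−pᵢ‖² is the weighted centroid p* = (Σwᵢpᵢ)/(Σwᵢ).
Σwᵢ = 470.
Σwᵢxᵢ = 300·2 + 100·2 + 70·4 = 1080.
Σwᵢyᵢ = 300·8 + 100·12 + 70·5 = 3950.
x* = 1080/470 = 2.30, y* = 3950/470 = 8.40.

(2.30, 8.40)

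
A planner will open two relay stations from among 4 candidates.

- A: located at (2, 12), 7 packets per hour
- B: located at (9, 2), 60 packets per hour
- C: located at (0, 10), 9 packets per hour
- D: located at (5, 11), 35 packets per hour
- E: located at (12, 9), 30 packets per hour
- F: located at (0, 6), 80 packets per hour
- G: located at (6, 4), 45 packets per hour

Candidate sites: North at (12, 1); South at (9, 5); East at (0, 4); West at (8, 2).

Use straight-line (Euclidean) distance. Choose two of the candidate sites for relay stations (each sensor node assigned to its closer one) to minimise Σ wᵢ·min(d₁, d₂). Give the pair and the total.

{South, East}, total 996.4

Evaluate every pair (each demand assigned to the nearer of the two):
  {South, East}: total = 996.4
  {East, West}: total = 1002.0
  {North, East}: total = 1272.5
  {South, West}: total = 1467.2
  {North, South}: total = 1611.1
  {North, West}: total = 1658.3
Best pair: {South, East} with total 996.4.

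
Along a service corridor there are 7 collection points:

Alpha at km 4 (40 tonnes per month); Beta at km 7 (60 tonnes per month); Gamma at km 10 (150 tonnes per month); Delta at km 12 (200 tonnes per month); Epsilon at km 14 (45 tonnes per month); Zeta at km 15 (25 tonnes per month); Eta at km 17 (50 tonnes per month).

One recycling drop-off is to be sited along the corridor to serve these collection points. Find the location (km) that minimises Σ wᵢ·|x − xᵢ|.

For a sum of weighted absolute distances on a line, the optimum is the weighted median (not the mean). Total weight W = 570; half-weight = 285.
Sort by position and accumulate weight:
  km 4 (Alpha, w=40) → cum 40
  km 7 (Beta, w=60) → cum 100
  km 10 (Gamma, w=150) → cum 250
  km 12 (Delta, w=200) → cum 450  ≥ 285 → median here
  km 14 (Epsilon, w=45) → cum 495
  km 15 (Zeta, w=25) → cum 520
  km 17 (Eta, w=50) → cum 570
Optimal location: km 12.

x = 12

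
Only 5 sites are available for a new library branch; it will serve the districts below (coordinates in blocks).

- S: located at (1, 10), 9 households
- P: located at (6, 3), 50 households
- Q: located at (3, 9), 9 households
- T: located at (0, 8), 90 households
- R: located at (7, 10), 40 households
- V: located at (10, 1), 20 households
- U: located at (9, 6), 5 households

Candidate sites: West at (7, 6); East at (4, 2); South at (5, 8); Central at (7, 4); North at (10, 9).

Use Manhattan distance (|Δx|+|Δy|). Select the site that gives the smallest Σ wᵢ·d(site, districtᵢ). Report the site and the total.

South, total 1261 blocks

Total weighted distance at each candidate:
  West (7, 6): total = 1493
  East (4, 2): total = 1846
  South (5, 8): total = 1261
  Central (7, 4): total = 1659
  North (10, 9): total = 1983
Minimum is at South with total 1261 blocks.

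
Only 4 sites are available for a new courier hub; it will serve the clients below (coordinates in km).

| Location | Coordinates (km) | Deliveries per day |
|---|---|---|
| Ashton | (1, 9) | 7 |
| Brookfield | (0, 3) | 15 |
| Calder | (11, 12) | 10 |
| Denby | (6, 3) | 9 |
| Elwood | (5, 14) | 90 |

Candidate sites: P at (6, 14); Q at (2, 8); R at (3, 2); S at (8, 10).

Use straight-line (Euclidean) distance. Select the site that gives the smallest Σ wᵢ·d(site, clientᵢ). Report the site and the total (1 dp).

P, total 480.3 km

Total weighted distance at each candidate:
  P (6, 14): total = 480.3
  Q (2, 8): total = 850.5
  R (3, 2): total = 1349.8
  S (8, 10): total = 760.5
Minimum is at P with total 480.3 km.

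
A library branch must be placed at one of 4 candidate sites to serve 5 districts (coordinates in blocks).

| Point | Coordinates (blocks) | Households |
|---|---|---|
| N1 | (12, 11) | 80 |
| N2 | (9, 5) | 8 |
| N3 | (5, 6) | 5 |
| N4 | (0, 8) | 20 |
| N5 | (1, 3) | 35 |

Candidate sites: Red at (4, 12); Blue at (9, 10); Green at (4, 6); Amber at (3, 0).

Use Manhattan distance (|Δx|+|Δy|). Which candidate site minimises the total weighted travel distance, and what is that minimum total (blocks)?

Total weighted distance at each candidate:
  Red (4, 12): total = 1431
  Blue (9, 10): total = 1145
  Green (4, 6): total = 1423
  Amber (3, 0): total = 2123
Minimum is at Blue with total 1145 blocks.

Blue, total 1145 blocks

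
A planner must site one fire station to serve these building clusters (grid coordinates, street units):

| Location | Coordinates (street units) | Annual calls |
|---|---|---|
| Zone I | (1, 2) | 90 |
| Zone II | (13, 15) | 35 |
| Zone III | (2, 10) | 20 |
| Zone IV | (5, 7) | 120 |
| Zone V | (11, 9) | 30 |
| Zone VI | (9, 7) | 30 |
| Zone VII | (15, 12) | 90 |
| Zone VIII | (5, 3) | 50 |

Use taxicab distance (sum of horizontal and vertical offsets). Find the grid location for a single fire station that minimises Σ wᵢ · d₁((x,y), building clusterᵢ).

Manhattan distance separates: Σwᵢ(|x−xᵢ|+|y−yᵢ|) = Σwᵢ|x−xᵢ| + Σwᵢ|y−yᵢ|, so x and y are optimised independently as 1-D weighted medians.
Total weight W = 465; half = 232.5.
x-coordinate, sorted with cumulative weight:
  x=1 (Zone I, w=90) cum 90
  x=2 (Zone III, w=20) cum 110
  x=5 (Zone IV, w=120) cum 230
  x=5 (Zone VIII, w=50) cum 280  ← median
  x=9 (Zone VI, w=30) cum 310
  x=11 (Zone V, w=30) cum 340
  x=13 (Zone II, w=35) cum 375
  x=15 (Zone VII, w=90) cum 465
⇒ x* = 5
y-coordinate, sorted with cumulative weight:
  y=2 (Zone I, w=90) cum 90
  y=3 (Zone VIII, w=50) cum 140
  y=7 (Zone IV, w=120) cum 260  ← median
  y=7 (Zone VI, w=30) cum 290
  y=9 (Zone V, w=30) cum 320
  y=10 (Zone III, w=20) cum 340
  y=12 (Zone VII, w=90) cum 430
  y=15 (Zone II, w=35) cum 465
⇒ y* = 7

(5, 7)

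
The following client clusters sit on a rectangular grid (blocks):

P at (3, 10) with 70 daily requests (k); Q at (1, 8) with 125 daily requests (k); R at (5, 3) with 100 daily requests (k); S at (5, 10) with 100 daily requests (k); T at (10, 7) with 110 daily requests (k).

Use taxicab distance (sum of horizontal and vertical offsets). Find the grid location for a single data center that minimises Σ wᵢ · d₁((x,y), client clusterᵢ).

Manhattan distance separates: Σwᵢ(|x−xᵢ|+|y−yᵢ|) = Σwᵢ|x−xᵢ| + Σwᵢ|y−yᵢ|, so x and y are optimised independently as 1-D weighted medians.
Total weight W = 505; half = 252.5.
x-coordinate, sorted with cumulative weight:
  x=1 (Q, w=125) cum 125
  x=3 (P, w=70) cum 195
  x=5 (R, w=100) cum 295  ← median
  x=5 (S, w=100) cum 395
  x=10 (T, w=110) cum 505
⇒ x* = 5
y-coordinate, sorted with cumulative weight:
  y=3 (R, w=100) cum 100
  y=7 (T, w=110) cum 210
  y=8 (Q, w=125) cum 335  ← median
  y=10 (P, w=70) cum 405
  y=10 (S, w=100) cum 505
⇒ y* = 8

(5, 8)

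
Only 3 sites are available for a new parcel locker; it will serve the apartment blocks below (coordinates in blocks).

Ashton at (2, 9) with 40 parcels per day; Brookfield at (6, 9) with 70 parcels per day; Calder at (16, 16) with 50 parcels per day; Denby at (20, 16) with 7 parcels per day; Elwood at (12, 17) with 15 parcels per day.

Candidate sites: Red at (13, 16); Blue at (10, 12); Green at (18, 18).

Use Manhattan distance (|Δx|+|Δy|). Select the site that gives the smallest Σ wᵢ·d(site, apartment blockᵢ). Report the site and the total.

Blue, total 1633 blocks

Total weighted distance at each candidate:
  Red (13, 16): total = 1929
  Blue (10, 12): total = 1633
  Green (18, 18): total = 2803
Minimum is at Blue with total 1633 blocks.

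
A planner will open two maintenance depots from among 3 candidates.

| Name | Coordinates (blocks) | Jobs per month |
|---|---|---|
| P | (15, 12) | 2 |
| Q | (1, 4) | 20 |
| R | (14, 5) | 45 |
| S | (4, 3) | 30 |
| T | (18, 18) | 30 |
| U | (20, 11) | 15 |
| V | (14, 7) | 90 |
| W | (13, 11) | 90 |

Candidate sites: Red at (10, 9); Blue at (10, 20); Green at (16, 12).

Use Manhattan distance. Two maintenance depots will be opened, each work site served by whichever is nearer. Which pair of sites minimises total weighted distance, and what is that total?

Evaluate every pair (each demand assigned to the nearer of the two):
  {Red, Green}: total = 2217
  {Red, Blue}: total = 2486
  {Blue, Green}: total = 2802
Best pair: {Red, Green} with total 2217.

{Red, Green}, total 2217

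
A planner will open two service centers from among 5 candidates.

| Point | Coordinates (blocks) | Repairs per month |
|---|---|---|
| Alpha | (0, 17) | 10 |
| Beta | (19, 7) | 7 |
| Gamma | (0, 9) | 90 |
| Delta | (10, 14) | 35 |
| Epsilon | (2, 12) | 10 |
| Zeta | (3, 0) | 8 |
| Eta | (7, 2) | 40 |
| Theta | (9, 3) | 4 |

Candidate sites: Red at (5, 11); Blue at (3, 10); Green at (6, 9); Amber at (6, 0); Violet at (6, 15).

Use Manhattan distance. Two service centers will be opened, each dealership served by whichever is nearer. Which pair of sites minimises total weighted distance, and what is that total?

Evaluate every pair (each demand assigned to the nearer of the two):
  {Blue, Amber}: total = 1176
  {Green, Amber}: total = 1338
  {Blue, Green}: total = 1346
  {Red, Amber}: total = 1354
  {Blue, Violet}: total = 1390
  {Green, Violet}: total = 1422
  {Red, Blue}: total = 1464
  {Red, Green}: total = 1527
  {Red, Violet}: total = 1643
  {Amber, Violet}: total = 1713
Best pair: {Blue, Amber} with total 1176.

{Blue, Amber}, total 1176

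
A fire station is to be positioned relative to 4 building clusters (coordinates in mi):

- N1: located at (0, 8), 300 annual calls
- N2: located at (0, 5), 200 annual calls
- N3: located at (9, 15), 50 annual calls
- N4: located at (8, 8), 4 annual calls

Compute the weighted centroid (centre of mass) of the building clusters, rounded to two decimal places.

(0.87, 7.55)

The minimiser of Σwᵢ‖p−pᵢ‖² is the weighted centroid p* = (Σwᵢpᵢ)/(Σwᵢ).
Σwᵢ = 554.
Σwᵢxᵢ = 300·0 + 200·0 + 50·9 + 4·8 = 482.
Σwᵢyᵢ = 300·8 + 200·5 + 50·15 + 4·8 = 4182.
x* = 482/554 = 0.87, y* = 4182/554 = 7.55.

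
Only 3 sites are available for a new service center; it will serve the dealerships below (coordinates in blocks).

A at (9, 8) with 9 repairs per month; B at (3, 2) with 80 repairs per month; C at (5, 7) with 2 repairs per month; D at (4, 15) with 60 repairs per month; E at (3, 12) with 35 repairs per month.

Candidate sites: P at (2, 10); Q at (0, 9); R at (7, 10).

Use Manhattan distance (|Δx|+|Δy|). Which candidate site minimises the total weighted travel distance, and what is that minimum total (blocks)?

Total weighted distance at each candidate:
  P (2, 10): total = 1338
  Q (0, 9): total = 1714
  R (7, 10): total = 1696
Minimum is at P with total 1338 blocks.

P, total 1338 blocks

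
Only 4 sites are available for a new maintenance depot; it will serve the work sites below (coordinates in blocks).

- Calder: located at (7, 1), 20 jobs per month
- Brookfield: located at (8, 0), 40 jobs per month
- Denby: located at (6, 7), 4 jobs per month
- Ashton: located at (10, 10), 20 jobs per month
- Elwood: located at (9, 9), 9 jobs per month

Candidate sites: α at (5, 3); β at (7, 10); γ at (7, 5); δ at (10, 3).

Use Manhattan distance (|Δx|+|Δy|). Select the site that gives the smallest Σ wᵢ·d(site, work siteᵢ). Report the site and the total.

Total weighted distance at each candidate:
  α (5, 3): total = 670
  β (7, 10): total = 723
  γ (7, 5): total = 546
  δ (10, 3): total = 535
Minimum is at δ with total 535 blocks.

δ, total 535 blocks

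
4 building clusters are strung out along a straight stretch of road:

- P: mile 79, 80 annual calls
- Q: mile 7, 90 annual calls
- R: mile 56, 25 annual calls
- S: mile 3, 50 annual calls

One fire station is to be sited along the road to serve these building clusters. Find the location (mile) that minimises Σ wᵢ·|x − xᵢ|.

For a sum of weighted absolute distances on a line, the optimum is the weighted median (not the mean). Total weight W = 245; half-weight = 122.5.
Sort by position and accumulate weight:
  mile 3 (S, w=50) → cum 50
  mile 7 (Q, w=90) → cum 140  ≥ 122.5 → median here
  mile 56 (R, w=25) → cum 165
  mile 79 (P, w=80) → cum 245
Optimal location: mile 7.

x = 7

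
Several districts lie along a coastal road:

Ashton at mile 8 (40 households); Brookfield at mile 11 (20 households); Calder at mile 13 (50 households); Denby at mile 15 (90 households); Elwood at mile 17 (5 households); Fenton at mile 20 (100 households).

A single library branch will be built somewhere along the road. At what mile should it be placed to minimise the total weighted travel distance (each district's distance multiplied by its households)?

For a sum of weighted absolute distances on a line, the optimum is the weighted median (not the mean). Total weight W = 305; half-weight = 152.5.
Sort by position and accumulate weight:
  mile 8 (Ashton, w=40) → cum 40
  mile 11 (Brookfield, w=20) → cum 60
  mile 13 (Calder, w=50) → cum 110
  mile 15 (Denby, w=90) → cum 200  ≥ 152.5 → median here
  mile 17 (Elwood, w=5) → cum 205
  mile 20 (Fenton, w=100) → cum 305
Optimal location: mile 15.

x = 15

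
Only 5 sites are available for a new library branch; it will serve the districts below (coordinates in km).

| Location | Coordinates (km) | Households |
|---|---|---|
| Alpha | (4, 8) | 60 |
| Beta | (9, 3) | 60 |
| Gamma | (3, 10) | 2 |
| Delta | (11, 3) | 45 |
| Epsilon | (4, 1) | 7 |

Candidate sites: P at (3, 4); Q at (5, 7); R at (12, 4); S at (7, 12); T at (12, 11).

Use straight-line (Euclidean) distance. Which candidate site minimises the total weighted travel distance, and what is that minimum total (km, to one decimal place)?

Total weighted distance at each candidate:
  P (3, 4): total = 1009.3
  Q (5, 7): total = 798.6
  R (12, 4): total = 871.5
  S (7, 12): total = 1385.1
  T (12, 11): total = 1495.8
Minimum is at Q with total 798.6 km.

Q, total 798.6 km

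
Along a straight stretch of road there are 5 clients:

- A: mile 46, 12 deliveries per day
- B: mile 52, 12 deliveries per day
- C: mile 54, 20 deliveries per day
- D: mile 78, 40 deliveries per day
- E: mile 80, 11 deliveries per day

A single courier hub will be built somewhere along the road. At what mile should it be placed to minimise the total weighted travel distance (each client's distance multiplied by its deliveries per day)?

For a sum of weighted absolute distances on a line, the optimum is the weighted median (not the mean). Total weight W = 95; half-weight = 47.5.
Sort by position and accumulate weight:
  mile 46 (A, w=12) → cum 12
  mile 52 (B, w=12) → cum 24
  mile 54 (C, w=20) → cum 44
  mile 78 (D, w=40) → cum 84  ≥ 47.5 → median here
  mile 80 (E, w=11) → cum 95
Optimal location: mile 78.

x = 78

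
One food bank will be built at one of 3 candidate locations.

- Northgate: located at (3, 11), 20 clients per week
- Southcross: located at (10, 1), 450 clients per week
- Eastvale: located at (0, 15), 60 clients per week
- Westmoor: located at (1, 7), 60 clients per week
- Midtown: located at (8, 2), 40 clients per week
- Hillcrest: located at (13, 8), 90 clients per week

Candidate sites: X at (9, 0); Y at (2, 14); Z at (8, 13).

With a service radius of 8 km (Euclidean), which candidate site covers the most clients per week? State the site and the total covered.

X, covering 490

Coverage radius r = 8 km; a point is covered iff (Δx)²+(Δy)² ≤ 8² = 64.
  X (9, 0): covers {Southcross, Midtown} → 490
  Y (2, 14): covers {Northgate, Eastvale, Westmoor} → 140
  Z (8, 13): covers {Northgate, Hillcrest} → 110
Maximum coverage at X: 490 clients per week.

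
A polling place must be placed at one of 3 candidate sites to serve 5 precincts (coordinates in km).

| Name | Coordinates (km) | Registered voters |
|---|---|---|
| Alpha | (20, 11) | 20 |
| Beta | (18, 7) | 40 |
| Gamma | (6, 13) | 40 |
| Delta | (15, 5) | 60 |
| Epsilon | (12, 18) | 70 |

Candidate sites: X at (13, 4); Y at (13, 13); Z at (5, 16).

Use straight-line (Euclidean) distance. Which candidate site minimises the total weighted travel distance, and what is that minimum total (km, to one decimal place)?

Total weighted distance at each candidate:
  X (13, 4): total = 2004.0
  Y (13, 13): total = 1589.7
  Z (5, 16): total = 2476.7
Minimum is at Y with total 1589.7 km.

Y, total 1589.7 km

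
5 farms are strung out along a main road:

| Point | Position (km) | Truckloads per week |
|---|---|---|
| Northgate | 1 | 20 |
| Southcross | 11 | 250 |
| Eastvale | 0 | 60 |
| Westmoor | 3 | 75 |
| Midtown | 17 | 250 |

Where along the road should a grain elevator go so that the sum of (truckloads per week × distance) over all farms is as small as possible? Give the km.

x = 11

For a sum of weighted absolute distances on a line, the optimum is the weighted median (not the mean). Total weight W = 655; half-weight = 327.5.
Sort by position and accumulate weight:
  km 0 (Eastvale, w=60) → cum 60
  km 1 (Northgate, w=20) → cum 80
  km 3 (Westmoor, w=75) → cum 155
  km 11 (Southcross, w=250) → cum 405  ≥ 327.5 → median here
  km 17 (Midtown, w=250) → cum 655
Optimal location: km 11.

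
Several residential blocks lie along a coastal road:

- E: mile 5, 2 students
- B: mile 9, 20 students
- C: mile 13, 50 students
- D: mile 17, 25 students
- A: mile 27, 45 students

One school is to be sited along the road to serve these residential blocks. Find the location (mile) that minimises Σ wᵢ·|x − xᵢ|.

x = 13

For a sum of weighted absolute distances on a line, the optimum is the weighted median (not the mean). Total weight W = 142; half-weight = 71.
Sort by position and accumulate weight:
  mile 5 (E, w=2) → cum 2
  mile 9 (B, w=20) → cum 22
  mile 13 (C, w=50) → cum 72  ≥ 71 → median here
  mile 17 (D, w=25) → cum 97
  mile 27 (A, w=45) → cum 142
Optimal location: mile 13.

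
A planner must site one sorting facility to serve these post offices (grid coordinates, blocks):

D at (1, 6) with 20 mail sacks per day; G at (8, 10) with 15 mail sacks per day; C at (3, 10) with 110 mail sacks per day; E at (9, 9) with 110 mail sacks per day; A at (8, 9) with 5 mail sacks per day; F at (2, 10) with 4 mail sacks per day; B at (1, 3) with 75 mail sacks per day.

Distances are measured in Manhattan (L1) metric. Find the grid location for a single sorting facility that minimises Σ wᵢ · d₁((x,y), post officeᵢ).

(3, 9)

Manhattan distance separates: Σwᵢ(|x−xᵢ|+|y−yᵢ|) = Σwᵢ|x−xᵢ| + Σwᵢ|y−yᵢ|, so x and y are optimised independently as 1-D weighted medians.
Total weight W = 339; half = 169.5.
x-coordinate, sorted with cumulative weight:
  x=1 (D, w=20) cum 20
  x=1 (B, w=75) cum 95
  x=2 (F, w=4) cum 99
  x=3 (C, w=110) cum 209  ← median
  x=8 (G, w=15) cum 224
  x=8 (A, w=5) cum 229
  x=9 (E, w=110) cum 339
⇒ x* = 3
y-coordinate, sorted with cumulative weight:
  y=3 (B, w=75) cum 75
  y=6 (D, w=20) cum 95
  y=9 (E, w=110) cum 205  ← median
  y=9 (A, w=5) cum 210
  y=10 (G, w=15) cum 225
  y=10 (C, w=110) cum 335
  y=10 (F, w=4) cum 339
⇒ y* = 9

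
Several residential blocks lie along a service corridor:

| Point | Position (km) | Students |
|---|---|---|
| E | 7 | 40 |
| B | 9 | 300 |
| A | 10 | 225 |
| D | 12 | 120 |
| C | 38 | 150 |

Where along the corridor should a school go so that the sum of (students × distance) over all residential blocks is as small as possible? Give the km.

x = 10

For a sum of weighted absolute distances on a line, the optimum is the weighted median (not the mean). Total weight W = 835; half-weight = 417.5.
Sort by position and accumulate weight:
  km 7 (E, w=40) → cum 40
  km 9 (B, w=300) → cum 340
  km 10 (A, w=225) → cum 565  ≥ 417.5 → median here
  km 12 (D, w=120) → cum 685
  km 38 (C, w=150) → cum 835
Optimal location: km 10.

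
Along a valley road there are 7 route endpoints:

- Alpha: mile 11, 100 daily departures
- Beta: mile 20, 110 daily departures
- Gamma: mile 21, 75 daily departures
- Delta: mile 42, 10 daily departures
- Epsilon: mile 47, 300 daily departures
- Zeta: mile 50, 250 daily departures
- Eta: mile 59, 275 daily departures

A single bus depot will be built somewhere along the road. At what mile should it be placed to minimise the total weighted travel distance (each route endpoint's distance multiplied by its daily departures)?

x = 47

For a sum of weighted absolute distances on a line, the optimum is the weighted median (not the mean). Total weight W = 1120; half-weight = 560.
Sort by position and accumulate weight:
  mile 11 (Alpha, w=100) → cum 100
  mile 20 (Beta, w=110) → cum 210
  mile 21 (Gamma, w=75) → cum 285
  mile 42 (Delta, w=10) → cum 295
  mile 47 (Epsilon, w=300) → cum 595  ≥ 560 → median here
  mile 50 (Zeta, w=250) → cum 845
  mile 59 (Eta, w=275) → cum 1120
Optimal location: mile 47.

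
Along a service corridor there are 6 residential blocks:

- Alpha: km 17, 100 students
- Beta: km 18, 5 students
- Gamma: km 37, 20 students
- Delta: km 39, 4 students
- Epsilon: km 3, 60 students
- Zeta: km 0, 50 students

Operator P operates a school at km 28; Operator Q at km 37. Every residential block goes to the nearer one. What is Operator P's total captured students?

215

The indifferent point is the midpoint (28+37)/2 = 32.5; residential blocks left of it (closer to Operator P at 28) go to Operator P, those right go to Operator Q.
  Zeta at 0 (w=50) → Operator P
  Epsilon at 3 (w=60) → Operator P
  Alpha at 17 (w=100) → Operator P
  Beta at 18 (w=5) → Operator P
  Gamma at 37 (w=20) → Operator Q
  Delta at 39 (w=4) → Operator Q
Operator P captures 215; Operator Q captures 24.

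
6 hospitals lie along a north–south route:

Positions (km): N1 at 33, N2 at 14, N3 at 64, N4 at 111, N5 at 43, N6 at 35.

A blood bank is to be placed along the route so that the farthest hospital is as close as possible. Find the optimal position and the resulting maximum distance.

location 62.5, max distance 48.5

The 1-center on a line is the midpoint of the two extreme points: leftmost at 14, rightmost at 111.
Optimal location = (14 + 111)/2 = 62.5; maximum distance = (111 − 14)/2 = 48.5.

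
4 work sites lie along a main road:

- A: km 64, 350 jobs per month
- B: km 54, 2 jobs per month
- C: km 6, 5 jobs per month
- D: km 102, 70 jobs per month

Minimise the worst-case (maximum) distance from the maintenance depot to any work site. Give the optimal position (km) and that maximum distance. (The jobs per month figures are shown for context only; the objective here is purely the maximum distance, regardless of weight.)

The 1-center on a line is the midpoint of the two extreme points: leftmost at 6, rightmost at 102.
Optimal location = (6 + 102)/2 = 54; maximum distance = (102 − 6)/2 = 48.

location 54, max distance 48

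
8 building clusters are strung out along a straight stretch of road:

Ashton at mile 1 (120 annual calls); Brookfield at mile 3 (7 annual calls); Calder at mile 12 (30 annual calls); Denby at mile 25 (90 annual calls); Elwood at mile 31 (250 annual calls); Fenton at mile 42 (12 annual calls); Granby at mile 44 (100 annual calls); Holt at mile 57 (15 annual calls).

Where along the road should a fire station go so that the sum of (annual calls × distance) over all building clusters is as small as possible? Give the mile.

For a sum of weighted absolute distances on a line, the optimum is the weighted median (not the mean). Total weight W = 624; half-weight = 312.
Sort by position and accumulate weight:
  mile 1 (Ashton, w=120) → cum 120
  mile 3 (Brookfield, w=7) → cum 127
  mile 12 (Calder, w=30) → cum 157
  mile 25 (Denby, w=90) → cum 247
  mile 31 (Elwood, w=250) → cum 497  ≥ 312 → median here
  mile 42 (Fenton, w=12) → cum 509
  mile 44 (Granby, w=100) → cum 609
  mile 57 (Holt, w=15) → cum 624
Optimal location: mile 31.

x = 31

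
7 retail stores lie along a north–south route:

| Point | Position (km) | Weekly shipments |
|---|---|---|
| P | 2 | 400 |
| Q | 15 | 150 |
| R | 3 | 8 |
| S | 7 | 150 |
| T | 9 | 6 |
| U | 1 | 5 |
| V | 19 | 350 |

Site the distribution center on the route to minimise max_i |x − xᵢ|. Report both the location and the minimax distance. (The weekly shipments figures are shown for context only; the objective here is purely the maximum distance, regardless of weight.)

location 10, max distance 9

The 1-center on a line is the midpoint of the two extreme points: leftmost at 1, rightmost at 19.
Optimal location = (1 + 19)/2 = 10; maximum distance = (19 − 1)/2 = 9.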